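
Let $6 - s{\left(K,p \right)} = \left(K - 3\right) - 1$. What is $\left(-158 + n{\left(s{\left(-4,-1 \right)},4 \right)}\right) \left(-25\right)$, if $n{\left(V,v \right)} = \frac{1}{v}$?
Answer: $\frac{15775}{4} \approx 3943.8$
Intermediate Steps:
$s{\left(K,p \right)} = 10 - K$ ($s{\left(K,p \right)} = 6 - \left(\left(K - 3\right) - 1\right) = 6 - \left(\left(-3 + K\right) - 1\right) = 6 - \left(-4 + K\right) = 10 - K$)
$\left(-158 + n{\left(s{\left(-4,-1 \right)},4 \right)}\right) \left(-25\right) = \left(-158 + \frac{1}{4}\right) \left(-25\right) = \left(- \frac{631}{4}\right) \left(-25\right) = \frac{15775}{4}$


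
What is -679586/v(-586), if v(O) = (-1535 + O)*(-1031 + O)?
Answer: -679586/3429657 ≈ -0.19815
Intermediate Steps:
-679586/v(-586) = -679586/(1582585 + (-586)² - 2566*(-586)) = -679586/(1582585 + 343396 + 1503676) = -679586/3429657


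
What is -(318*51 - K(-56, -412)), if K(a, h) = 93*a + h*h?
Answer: 148318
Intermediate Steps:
K(a, h) = h² + 93*a (K(a, h) = 93*a + h² = h² + 93*a)
-(318*51 - K(-56, -412)) = -(318*51 - ((-412)² + 93*(-56))) = -(16218 - (169744 - 5208)) = -(16218 - 1*164536) = -(16218 - 164536) = -1*(-148318) = 148318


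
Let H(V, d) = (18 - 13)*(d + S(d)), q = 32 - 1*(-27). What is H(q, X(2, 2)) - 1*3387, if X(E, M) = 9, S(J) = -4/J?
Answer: -30098/9 ≈ -3344.2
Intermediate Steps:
q = 59 (q = 32 + 27 = 59)
H(V, d) = -20/d + 5*d (H(V, d) = (18 - 13)*(d - 4/d) = 5*(d - 4/d) = -20/d + 5*d)
H(q, X(2, 2)) - 1*3387 = (-20/9 + 5*9) - 1*3387 = (-20*⅑ + 45) - 3387 = (-20/9 + 45) - 3387 = 385/9 - 3387 = -30098/9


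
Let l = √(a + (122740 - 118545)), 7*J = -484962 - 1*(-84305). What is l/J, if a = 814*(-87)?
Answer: -7*I*√66623/400657 ≈ -0.0045096*I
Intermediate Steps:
a = -70818
J = -400657/7 (J = (-484962 - 1*(-84305))/7 = (-484962 + 84305)/7 = (⅐)*(-400657) = -400657/7 ≈ -57237.)
l = I*√66623 (l = √(-70818 + (122740 - 118545)) = √(-70818 + 4195) = √(-66623) = I*√66623 ≈ 258.11*I)
l/J = (I*√66623)/(-400657/7) = (I*√66623)*(-7/400657) = -7*I*√66623/400657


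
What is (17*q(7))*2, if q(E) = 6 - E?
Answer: -34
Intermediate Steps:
(17*q(7))*2 = (17*(6 - 1*7))*2 = (17*(6 - 7))*2 = (17*(-1))*2 = -17*2 = -34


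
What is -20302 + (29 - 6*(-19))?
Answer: -20159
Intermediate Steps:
-20302 + (29 - 6*(-19)) = -20302 + (29 + 114) = -20302 + 143 = -20159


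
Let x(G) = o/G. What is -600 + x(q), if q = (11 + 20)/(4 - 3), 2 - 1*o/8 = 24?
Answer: -18776/31 ≈ -605.68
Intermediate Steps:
o = -176 (o = 16 - 8*24 = 16 - 192 = -176)
q = 31 (q = 31/1 = 31*1 = 31)
x(G) = -176/G
-600 + x(q) = -600 - 176/31 = -18776/31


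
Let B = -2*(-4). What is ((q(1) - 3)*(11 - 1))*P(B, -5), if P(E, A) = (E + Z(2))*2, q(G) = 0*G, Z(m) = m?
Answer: -600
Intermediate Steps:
B = 8
q(G) = 0
P(E, A) = 4 + 2*E (P(E, A) = (E + 2)*2 = (2 + E)*2 = 4 + 2*E)
((q(1) - 3)*(11 - 1))*P(B, -5) = ((0 - 3)*(11 - 1))*(4 + 2*8) = (-3*10)*(4 + 16) = -30*20 = -600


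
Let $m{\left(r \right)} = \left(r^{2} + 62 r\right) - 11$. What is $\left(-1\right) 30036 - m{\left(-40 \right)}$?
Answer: $-29145$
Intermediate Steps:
$m{\left(r \right)} = -11 + r^{2} + 62 r$
$\left(-1\right) 30036 - m{\left(-40 \right)} = \left(-1\right) 30036 - \left(-11 + \left(-40\right)^{2} + 62 \left(-40\right)\right) = -30036 - \left(-11 + 1600 - 2480\right) = -30036 - -891 = -30036 + 891 = -29145$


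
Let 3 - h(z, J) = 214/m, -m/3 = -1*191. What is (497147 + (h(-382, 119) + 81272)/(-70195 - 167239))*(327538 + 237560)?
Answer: 6370222106545643419/22674947 ≈ 2.8094e+11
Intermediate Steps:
m = 573 (m = -(-3)*191 = -3*(-191) = 573)
h(z, J) = 1505/573 (h(z, J) = 3 - 214/573 = 1505/573)
(497147 + (h(-382, 119) + 81272)/(-70195 - 167239))*(327538 + 237560) = (497147 + (1505/573 + 81272)/(-70195 - 167239))*(327538 + 237560) = (497147 + (46570361/573)/(-237434))*565098 = (497147 + (46570361/573)*(-1/237434))*565098 = (497147 - 46570361/136049682)*565098 = (67636644686893/136049682)*565098 = 6370222106545643419/22674947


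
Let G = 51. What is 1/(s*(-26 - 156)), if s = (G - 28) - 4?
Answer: -1/3458 ≈ -0.00028918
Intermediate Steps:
s = 19 (s = (51 - 28) - 4 = 23 - 4 = 19)
1/(s*(-26 - 156)) = 1/(19*(-26 - 156)) = 1/(19*(-182)) = 1/(-3458) = -1/3458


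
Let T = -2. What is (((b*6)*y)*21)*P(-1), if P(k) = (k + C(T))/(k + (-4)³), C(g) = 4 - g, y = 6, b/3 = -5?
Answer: 11340/13 ≈ 872.31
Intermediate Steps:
b = -15 (b = 3*(-5) = -15)
P(k) = (6 + k)/(-64 + k) (P(k) = (k + (4 - 1*(-2)))/(k + (-4)³) = (k + (4 + 2))/(k - 64) = (k + 6)/(-64 + k) = (6 + k)/(-64 + k))
(((b*6)*y)*21)*P(-1) = ((-15*6*6)*21)*((6 - 1)/(-64 - 1)) = (-90*6*21)*(5/(-65)) = (-540*21)*(-1/65*5) = -11340*(-1/13) = 11340/13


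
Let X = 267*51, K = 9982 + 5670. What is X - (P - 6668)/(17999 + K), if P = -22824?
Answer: 458255159/33651 ≈ 13618.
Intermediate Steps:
K = 15652
X = 13617
X - (P - 6668)/(17999 + K) = 13617 - (-22824 - 6668)/(17999 + 15652) = 13617 - (-29492)/33651 = 13617 - 1*(-29492/33651) = 13617 + 29492/33651 = 458255159/33651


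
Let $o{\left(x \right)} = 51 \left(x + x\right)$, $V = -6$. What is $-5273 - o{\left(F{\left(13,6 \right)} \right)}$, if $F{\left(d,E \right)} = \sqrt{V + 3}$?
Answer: $-5273 - 102 i \sqrt{3} \approx -5273.0 - 176.67 i$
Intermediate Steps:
$F{\left(d,E \right)} = i \sqrt{3}$ ($F{\left(d,E \right)} = \sqrt{-6 + 3} = \sqrt{-3} = i \sqrt{3}$)
$o{\left(x \right)} = 102 x$ ($o{\left(x \right)} = 51 \cdot 2 x = 102 x$)
$-5273 - o{\left(F{\left(13,6 \right)} \right)} = -5273 - 102 i \sqrt{3}$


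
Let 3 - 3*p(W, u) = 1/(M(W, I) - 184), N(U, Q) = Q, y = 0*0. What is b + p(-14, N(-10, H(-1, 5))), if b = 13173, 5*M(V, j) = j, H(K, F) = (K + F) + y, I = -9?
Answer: 36715943/2787 ≈ 13174.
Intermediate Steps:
y = 0
H(K, F) = F + K (H(K, F) = (K + F) + 0 = (F + K) + 0 = F + K)
M(V, j) = j/5
p(W, u) = 2792/2787 (p(W, u) = 1 - 1/(3*((⅕)*(-9) - 184)) = 1 - 1/(3*(-9/5 - 184)) = 1 - 1/(3*(-929/5)) = 1 - ⅓*(-5/929) = 1 + 5/2787 = 2792/2787)
b + p(-14, N(-10, H(-1, 5))) = 13173 + 2792/2787 = 36715943/2787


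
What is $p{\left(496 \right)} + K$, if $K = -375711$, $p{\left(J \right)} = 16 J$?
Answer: $-367775$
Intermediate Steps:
$p{\left(496 \right)} + K = 16 \cdot 496 - 375711 = 7936 - 375711 = -367775$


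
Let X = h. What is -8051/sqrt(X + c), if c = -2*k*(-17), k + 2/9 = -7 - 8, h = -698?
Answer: 24153*I*sqrt(2735)/5470 ≈ 230.92*I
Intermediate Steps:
X = -698
k = -137/9 (k = -2/9 + (-7 - 8) = -2/9 - 15 = -137/9 ≈ -15.222)
c = -4658/9 (c = -2*(-137/9)*(-17) = (274/9)*(-17) = -4658/9 ≈ -517.56)
-8051/sqrt(X + c) = -8051/sqrt(-698 - 4658/9) = -8051*(-3*I*sqrt(2735)/5470) = -(-24153)*I*sqrt(2735)/5470 = 24153*I*sqrt(2735)/5470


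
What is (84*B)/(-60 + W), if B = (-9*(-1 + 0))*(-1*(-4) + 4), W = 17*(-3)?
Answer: -2016/37 ≈ -54.487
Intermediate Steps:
W = -51
B = 72 (B = (-9*(-1))*(4 + 4) = -3*(-3)*8 = 9*8 = 72)
(84*B)/(-60 + W) = (84*72)/(-60 - 51) = 6048/(-111) = 6048*(-1/111) = -2016/37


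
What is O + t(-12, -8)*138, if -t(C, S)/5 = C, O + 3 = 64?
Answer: 8341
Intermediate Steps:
O = 61 (O = -3 + 64 = 61)
t(C, S) = -5*C
O + t(-12, -8)*138 = 61 - 5*(-12)*138 = 61 + 60*138 = 61 + 8280 = 8341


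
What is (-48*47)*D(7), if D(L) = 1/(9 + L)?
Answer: -141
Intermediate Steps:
(-48*47)*D(7) = (-48*47)/(9 + 7) = -2256/16 = -2256*1/16 = -141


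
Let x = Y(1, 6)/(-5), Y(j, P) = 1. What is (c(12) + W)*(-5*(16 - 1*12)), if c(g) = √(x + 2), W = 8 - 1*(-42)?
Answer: -1000 - 12*√5 ≈ -1026.8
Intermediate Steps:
W = 50 (W = 8 + 42 = 50)
x = -⅕ (x = 1/(-5) = 1*(-⅕) = -⅕ ≈ -0.20000)
c(g) = 3*√5/5 (c(g) = √(-⅕ + 2) = √(9/5) = 3*√5/5)
(c(12) + W)*(-5*(16 - 1*12)) = (3*√5/5 + 50)*(-5*(16 - 1*12)) = (50 + 3*√5/5)*(-5*(16 - 12)) = (50 + 3*√5/5)*(-5*4) = (50 + 3*√5/5)*(-20) = -1000 - 12*√5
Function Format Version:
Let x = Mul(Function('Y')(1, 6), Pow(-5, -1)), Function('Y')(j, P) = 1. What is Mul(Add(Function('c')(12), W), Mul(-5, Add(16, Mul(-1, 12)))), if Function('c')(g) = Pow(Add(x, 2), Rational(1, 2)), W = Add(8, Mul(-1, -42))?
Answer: Add(-1000, Mul(-12, Pow(5, Rational(1, 2)))) ≈ -1026.8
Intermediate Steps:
W = 50 (W = Add(8, 42) = 50)
x = Rational(-1, 5) (x = Mul(1, Pow(-5, -1)) = Mul(1, Rational(-1, 5)) = Rational(-1, 5) ≈ -0.20000)
Function('c')(g) = Mul(Rational(3, 5), Pow(5, Rational(1, 2))) (Function('c')(g) = Pow(Add(Rational(-1, 5), 2), Rational(1, 2)) = Pow(Rational(9, 5), Rational(1, 2)) = Mul(Rational(3, 5), Pow(5, Rational(1, 2))))
Mul(Add(Function('c')(12), W), Mul(-5, Add(16, Mul(-1, 12)))) = Mul(Add(Mul(Rational(3, 5), Pow(5, Rational(1, 2))), 50), Mul(-5, Add(16, Mul(-1, 12)))) = Mul(Add(50, Mul(Rational(3, 5), Pow(5, Rational(1, 2)))), Mul(-5, Add(16, -12))) = Mul(Add(50, Mul(Rational(3, 5), Pow(5, Rational(1, 2)))), Mul(-5, 4)) = Mul(Add(50, Mul(Rational(3, 5), Pow(5, Rational(1, 2)))), -20) = Add(-1000, Mul(-12, Pow(5, Rational(1, 2))))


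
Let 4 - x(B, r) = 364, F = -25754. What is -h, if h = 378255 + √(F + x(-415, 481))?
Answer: -378255 - I*√26114 ≈ -3.7826e+5 - 161.6*I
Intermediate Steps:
x(B, r) = -360 (x(B, r) = 4 - 1*364 = 4 - 364 = -360)
h = 378255 + I*√26114 (h = 378255 + √(-25754 - 360) = 378255 + √(-26114) = 378255 + I*√26114 ≈ 3.7826e+5 + 161.6*I)
-h = -(378255 + I*√26114) = -378255 - I*√26114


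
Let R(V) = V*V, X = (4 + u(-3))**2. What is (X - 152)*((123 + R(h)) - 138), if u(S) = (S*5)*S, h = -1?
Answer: -31486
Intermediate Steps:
u(S) = 5*S**2 (u(S) = (5*S)*S = 5*S**2)
X = 2401 (X = (4 + 5*(-3)**2)**2 = (4 + 5*9)**2 = (4 + 45)**2 = 49**2 = 2401)
R(V) = V**2
(X - 152)*((123 + R(h)) - 138) = (2401 - 152)*((123 + (-1)**2) - 138) = 2249*((123 + 1) - 138) = 2249*(124 - 138) = 2249*(-14) = -31486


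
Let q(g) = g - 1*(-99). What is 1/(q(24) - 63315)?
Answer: -1/63192 ≈ -1.5825e-5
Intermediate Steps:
q(g) = 99 + g (q(g) = g + 99 = 99 + g)
1/(q(24) - 63315) = 1/((99 + 24) - 63315) = 1/(123 - 63315) = 1/(-63192) = -1/63192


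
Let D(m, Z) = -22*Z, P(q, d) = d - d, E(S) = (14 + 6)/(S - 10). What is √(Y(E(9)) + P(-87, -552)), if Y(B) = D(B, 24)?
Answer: 4*I*√33 ≈ 22.978*I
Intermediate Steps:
E(S) = 20/(-10 + S)
P(q, d) = 0
Y(B) = -528 (Y(B) = -22*24 = -528)
√(Y(E(9)) + P(-87, -552)) = √(-528 + 0) = √(-528) = 4*I*√33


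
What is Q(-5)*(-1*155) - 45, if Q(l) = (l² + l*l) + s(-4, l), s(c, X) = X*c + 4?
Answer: -11515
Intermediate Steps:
s(c, X) = 4 + X*c
Q(l) = 4 - 4*l + 2*l² (Q(l) = (l² + l*l) + (4 + l*(-4)) = (l² + l²) + (4 - 4*l) = 2*l² + (4 - 4*l) = 4 - 4*l + 2*l²)
Q(-5)*(-1*155) - 45 = (4 - 4*(-5) + 2*(-5)²)*(-1*155) - 45 = (4 + 20 + 2*25)*(-155) - 45 = (4 + 20 + 50)*(-155) - 45 = 74*(-155) - 45 = -11470 - 45 = -11515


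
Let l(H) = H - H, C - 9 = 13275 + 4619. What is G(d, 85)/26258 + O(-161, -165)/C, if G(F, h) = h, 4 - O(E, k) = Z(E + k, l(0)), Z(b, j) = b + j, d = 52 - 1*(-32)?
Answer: 10186895/470096974 ≈ 0.021670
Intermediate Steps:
C = 17903 (C = 9 + (13275 + 4619) = 9 + 17894 = 17903)
d = 84 (d = 52 + 32 = 84)
l(H) = 0
O(E, k) = 4 - E - k (O(E, k) = 4 - ((E + k) + 0) = 4 - (E + k) = 4 + (-E - k) = 4 - E - k)
G(d, 85)/26258 + O(-161, -165)/C = 85/26258 + (4 - 1*(-161) - 1*(-165))/17903 = 85*(1/26258) + (4 + 161 + 165)*(1/17903) = 85/26258 + 330*(1/17903) = 85/26258 + 330/17903 = 10186895/470096974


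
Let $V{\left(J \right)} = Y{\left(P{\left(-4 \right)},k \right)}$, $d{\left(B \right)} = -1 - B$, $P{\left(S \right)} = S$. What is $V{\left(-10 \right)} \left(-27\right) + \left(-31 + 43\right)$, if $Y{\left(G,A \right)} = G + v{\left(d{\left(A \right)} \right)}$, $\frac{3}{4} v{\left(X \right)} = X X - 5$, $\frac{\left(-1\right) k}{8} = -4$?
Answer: $-38904$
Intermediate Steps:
$k = 32$ ($k = \left(-8\right) \left(-4\right) = 32$)
$v{\left(X \right)} = - \frac{20}{3} + \frac{4 X^{2}}{3}$ ($v{\left(X \right)} = \frac{4 \left(X X - 5\right)}{3} = \frac{4 \left(X^{2} - 5\right)}{3} = \frac{4 \left(-5 + X^{2}\right)}{3} = - \frac{20}{3} + \frac{4 X^{2}}{3}$)
$Y{\left(G,A \right)} = - \frac{20}{3} + G + \frac{4 \left(-1 - A\right)^{2}}{3}$ ($Y{\left(G,A \right)} = G + \left(- \frac{20}{3} + \frac{4 \left(-1 - A\right)^{2}}{3}\right) = - \frac{20}{3} + G + \frac{4 \left(-1 - A\right)^{2}}{3}$)
$V{\left(J \right)} = \frac{4324}{3}$ ($V{\left(J \right)} = - \frac{20}{3} - 4 + \frac{4 \left(1 + 32\right)^{2}}{3} = - \frac{20}{3} - 4 + \frac{4 \cdot 33^{2}}{3} = - \frac{20}{3} - 4 + \frac{4}{3} \cdot 1089 = - \frac{20}{3} - 4 + 1452 = \frac{4324}{3}$)
$V{\left(-10 \right)} \left(-27\right) + \left(-31 + 43\right) = \frac{4324}{3} \left(-27\right) + \left(-31 + 43\right) = -38916 + 12 = -38904$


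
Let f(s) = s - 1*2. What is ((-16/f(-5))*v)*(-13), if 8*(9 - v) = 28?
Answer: -1144/7 ≈ -163.43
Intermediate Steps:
f(s) = -2 + s (f(s) = s - 2 = -2 + s)
v = 11/2 (v = 9 - ⅛*28 = 9 - 7/2 = 11/2 ≈ 5.5000)
((-16/f(-5))*v)*(-13) = (-16/(-2 - 5)*(11/2))*(-13) = (-16/(-7)*(11/2))*(-13) = (-16*(-⅐)*(11/2))*(-13) = ((16/7)*(11/2))*(-13) = (88/7)*(-13) = -1144/7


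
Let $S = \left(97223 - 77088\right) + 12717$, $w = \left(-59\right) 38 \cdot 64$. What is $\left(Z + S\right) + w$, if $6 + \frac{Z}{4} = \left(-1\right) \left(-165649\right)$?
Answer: $551936$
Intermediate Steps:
$Z = 662572$ ($Z = -24 + 4 \left(\left(-1\right) \left(-165649\right)\right) = -24 + 4 \cdot 165649 = -24 + 662596 = 662572$)
$w = -143488$ ($w = \left(-2242\right) 64 = -143488$)
$S = 32852$ ($S = 20135 + 12717 = 32852$)
$\left(Z + S\right) + w = \left(662572 + 32852\right) - 143488 = 695424 - 143488 = 551936$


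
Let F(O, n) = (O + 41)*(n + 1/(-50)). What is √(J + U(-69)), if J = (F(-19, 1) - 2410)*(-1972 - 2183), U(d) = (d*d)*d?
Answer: 4*√14992905/5 ≈ 3097.7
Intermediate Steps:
F(O, n) = (41 + O)*(-1/50 + n) (F(O, n) = (41 + O)*(n - 1/50) = (41 + O)*(-1/50 + n))
U(d) = d³ (U(d) = d²*d = d³)
J = 49619841/5 (J = ((-41/50 + 41*1 - 1/50*(-19) - 19*1) - 2410)*(-1972 - 2183) = ((-41/50 + 41 + 19/50 - 19) - 2410)*(-4155) = (539/25 - 2410)*(-4155) = -59711/25*(-4155) = 49619841/5 ≈ 9.9240e+6)
√(J + U(-69)) = √(49619841/5 + (-69)³) = √(49619841/5 - 328509) = √(47977296/5) = 4*√14992905/5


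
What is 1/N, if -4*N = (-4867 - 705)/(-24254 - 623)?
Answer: -24877/1393 ≈ -17.859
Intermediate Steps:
N = -1393/24877 (N = -(-4867 - 705)/(4*(-24254 - 623)) = -(-1393)/(-24877) = -(-1393)*(-1)/24877 = -¼*5572/24877 = -1393/24877 ≈ -0.055995)
1/N = 1/(-1393/24877) = -24877/1393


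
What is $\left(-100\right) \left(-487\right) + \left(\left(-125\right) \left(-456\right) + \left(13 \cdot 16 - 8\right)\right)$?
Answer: $105900$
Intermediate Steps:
$\left(-100\right) \left(-487\right) + \left(\left(-125\right) \left(-456\right) + \left(13 \cdot 16 - 8\right)\right) = 48700 + \left(57000 + \left(208 - 8\right)\right) = 48700 + \left(57000 + 200\right) = 48700 + 57200 = 105900$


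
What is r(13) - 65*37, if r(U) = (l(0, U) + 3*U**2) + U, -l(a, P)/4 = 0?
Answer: -1885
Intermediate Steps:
l(a, P) = 0 (l(a, P) = -4*0 = 0)
r(U) = U + 3*U**2 (r(U) = (0 + 3*U**2) + U = 3*U**2 + U = U + 3*U**2)
r(13) - 65*37 = 13*(1 + 3*13) - 65*37 = 13*(1 + 39) - 2405 = 13*40 - 2405 = 520 - 2405 = -1885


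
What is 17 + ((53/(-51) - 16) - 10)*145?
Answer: -199088/51 ≈ -3903.7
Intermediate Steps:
17 + ((53/(-51) - 16) - 10)*145 = 17 + ((53*(-1/51) - 16) - 10)*145 = 17 + ((-53/51 - 16) - 10)*145 = 17 + (-869/51 - 10)*145 = 17 - 1379/51*145 = 17 - 199955/51 = -199088/51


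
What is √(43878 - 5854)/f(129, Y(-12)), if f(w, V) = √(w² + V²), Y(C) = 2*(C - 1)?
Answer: 14*√3359498/17317 ≈ 1.4818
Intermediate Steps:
Y(C) = -2 + 2*C (Y(C) = 2*(-1 + C) = -2 + 2*C)
f(w, V) = √(V² + w²)
√(43878 - 5854)/f(129, Y(-12)) = √(43878 - 5854)/(√((-2 + 2*(-12))² + 129²)) = √38024/(√((-2 - 24)² + 16641)) = (14*√194)/(√((-26)² + 16641)) = (14*√194)/(√(676 + 16641)) = (14*√194)/(√17317) = (14*√194)*(√17317/17317) = 14*√3359498/17317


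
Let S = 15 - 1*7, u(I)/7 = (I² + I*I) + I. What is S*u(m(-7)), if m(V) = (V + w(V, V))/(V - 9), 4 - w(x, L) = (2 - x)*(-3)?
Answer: 168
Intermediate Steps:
w(x, L) = 10 - 3*x (w(x, L) = 4 - (2 - x)*(-3) = 4 - (-6 + 3*x) = 4 + (6 - 3*x) = 10 - 3*x)
m(V) = (10 - 2*V)/(-9 + V) (m(V) = (V + (10 - 3*V))/(V - 9) = (10 - 2*V)/(-9 + V))
u(I) = 7*I + 14*I² (u(I) = 7*((I² + I*I) + I) = 7*((I² + I²) + I) = 7*(2*I² + I) = 7*(I + 2*I²) = 7*I + 14*I²)
S = 8 (S = 15 - 7 = 8)
S*u(m(-7)) = 8*(7*(2*(5 - 1*(-7))/(-9 - 7))*(1 + 2*(2*(5 - 1*(-7))/(-9 - 7)))) = 8*(7*(2*(5 + 7)/(-16))*(1 + 2*(2*(5 + 7)/(-16)))) = 8*(7*(2*(-1/16)*12)*(1 + 2*(2*(-1/16)*12))) = 8*(7*(-3/2)*(1 + 2*(-3/2))) = 8*(7*(-3/2)*(1 - 3)) = 8*(7*(-3/2)*(-2)) = 8*21 = 168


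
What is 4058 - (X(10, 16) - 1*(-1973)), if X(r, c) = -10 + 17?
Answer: 2078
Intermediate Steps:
X(r, c) = 7
4058 - (X(10, 16) - 1*(-1973)) = 4058 - (7 - 1*(-1973)) = 4058 - (7 + 1973) = 4058 - 1*1980 = 4058 - 1980 = 2078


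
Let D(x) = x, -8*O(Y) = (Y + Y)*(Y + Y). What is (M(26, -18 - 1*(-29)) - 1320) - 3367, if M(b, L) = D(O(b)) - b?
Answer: -5051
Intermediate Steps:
O(Y) = -Y²/2 (O(Y) = -(Y + Y)*(Y + Y)/8 = -2*Y*2*Y/8 = -Y²/2)
M(b, L) = -b - b²/2 (M(b, L) = -b²/2 - b = -b - b²/2)
(M(26, -18 - 1*(-29)) - 1320) - 3367 = ((½)*26*(-2 - 1*26) - 1320) - 3367 = ((½)*26*(-2 - 26) - 1320) - 3367 = ((½)*26*(-28) - 1320) - 3367 = (-364 - 1320) - 3367 = -1684 - 3367 = -5051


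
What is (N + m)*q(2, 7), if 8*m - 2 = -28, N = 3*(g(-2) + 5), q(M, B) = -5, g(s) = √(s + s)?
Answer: -235/4 - 30*I ≈ -58.75 - 30.0*I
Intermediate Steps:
g(s) = √2*√s (g(s) = √(2*s) = √2*√s)
N = 15 + 6*I (N = 3*(√2*√(-2) + 5) = 3*(√2*(I*√2) + 5) = 3*(2*I + 5) = 3*(5 + 2*I) = 15 + 6*I ≈ 15.0 + 6.0*I)
m = -13/4 (m = ¼ + (⅛)*(-28) = ¼ - 7/2 = -13/4 ≈ -3.2500)
(N + m)*q(2, 7) = ((15 + 6*I) - 13/4)*(-5) = (47/4 + 6*I)*(-5) = -235/4 - 30*I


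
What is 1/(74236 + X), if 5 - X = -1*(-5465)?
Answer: 1/68776 ≈ 1.4540e-5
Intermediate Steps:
X = -5460 (X = 5 - (-1)*(-5465) = 5 - 1*5465 = 5 - 5465 = -5460)
1/(74236 + X) = 1/(74236 - 5460) = 1/68776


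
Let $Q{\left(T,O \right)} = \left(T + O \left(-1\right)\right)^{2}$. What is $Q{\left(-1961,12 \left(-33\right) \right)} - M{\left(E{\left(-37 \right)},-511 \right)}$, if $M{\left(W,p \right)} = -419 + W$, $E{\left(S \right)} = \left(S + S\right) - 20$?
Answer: $2449738$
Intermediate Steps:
$E{\left(S \right)} = -20 + 2 S$ ($E{\left(S \right)} = 2 S - 20 = -20 + 2 S$)
$Q{\left(T,O \right)} = \left(T - O\right)^{2}$
$Q{\left(-1961,12 \left(-33\right) \right)} - M{\left(E{\left(-37 \right)},-511 \right)} = \left(12 \left(-33\right) - -1961\right)^{2} - \left(-419 + \left(-20 + 2 \left(-37\right)\right)\right) = \left(-396 + 1961\right)^{2} - \left(-419 - 94\right) = 1565^{2} - \left(-419 - 94\right) = 2449225 - -513 = 2449225 + 513 = 2449738$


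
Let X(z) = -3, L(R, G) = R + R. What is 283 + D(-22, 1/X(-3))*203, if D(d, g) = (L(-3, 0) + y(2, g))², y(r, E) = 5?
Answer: 486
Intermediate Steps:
L(R, G) = 2*R
D(d, g) = 1 (D(d, g) = (2*(-3) + 5)² = (-6 + 5)² = (-1)² = 1)
283 + D(-22, 1/X(-3))*203 = 283 + 1*203 = 283 + 203 = 486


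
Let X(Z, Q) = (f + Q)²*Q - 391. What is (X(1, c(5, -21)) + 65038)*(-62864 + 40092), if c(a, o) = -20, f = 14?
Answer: -1455745644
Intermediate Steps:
X(Z, Q) = -391 + Q*(14 + Q)² (X(Z, Q) = (14 + Q)²*Q - 391 = Q*(14 + Q)² - 391 = -391 + Q*(14 + Q)²)
(X(1, c(5, -21)) + 65038)*(-62864 + 40092) = ((-391 - 20*(14 - 20)²) + 65038)*(-62864 + 40092) = ((-391 - 20*(-6)²) + 65038)*(-22772) = ((-391 - 20*36) + 65038)*(-22772) = ((-391 - 720) + 65038)*(-22772) = (-1111 + 65038)*(-22772) = 63927*(-22772) = -1455745644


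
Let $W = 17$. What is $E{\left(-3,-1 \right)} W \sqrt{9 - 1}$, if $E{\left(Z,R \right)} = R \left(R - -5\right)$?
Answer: $- 136 \sqrt{2} \approx -192.33$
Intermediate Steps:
$E{\left(Z,R \right)} = R \left(5 + R\right)$ ($E{\left(Z,R \right)} = R \left(R + 5\right) = R \left(5 + R\right)$)
$E{\left(-3,-1 \right)} W \sqrt{9 - 1} = - (5 - 1) 17 \sqrt{9 - 1} = \left(-1\right) 4 \cdot 17 \sqrt{8} = \left(-4\right) 17 \cdot 2 \sqrt{2} = - 68 \cdot 2 \sqrt{2} = - 136 \sqrt{2}$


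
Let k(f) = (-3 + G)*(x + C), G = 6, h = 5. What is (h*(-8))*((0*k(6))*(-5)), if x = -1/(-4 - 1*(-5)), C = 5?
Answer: 0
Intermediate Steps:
x = -1 (x = -1/(-4 + 5) = -1/1 = -1*1 = -1)
k(f) = 12 (k(f) = (-3 + 6)*(-1 + 5) = 3*4 = 12)
(h*(-8))*((0*k(6))*(-5)) = (5*(-8))*((0*12)*(-5)) = -0*(-5) = -40*0 = 0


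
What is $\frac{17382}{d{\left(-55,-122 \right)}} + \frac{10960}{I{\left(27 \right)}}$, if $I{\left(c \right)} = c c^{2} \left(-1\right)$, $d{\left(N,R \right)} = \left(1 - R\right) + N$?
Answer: $\frac{170692313}{669222} \approx 255.06$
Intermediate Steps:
$d{\left(N,R \right)} = 1 + N - R$
$I{\left(c \right)} = - c^{3}$ ($I{\left(c \right)} = c^{3} \left(-1\right) = - c^{3}$)
$\frac{17382}{d{\left(-55,-122 \right)}} + \frac{10960}{I{\left(27 \right)}} = \frac{17382}{1 - 55 - -122} + \frac{10960}{\left(-1\right) 27^{3}} = \frac{17382}{1 - 55 + 122} + \frac{10960}{\left(-1\right) 19683} = \frac{17382}{68} + \frac{10960}{-19683} = 17382 \cdot \frac{1}{68} + 10960 \left(- \frac{1}{19683}\right) = \frac{8691}{34} - \frac{10960}{19683} = \frac{170692313}{669222}$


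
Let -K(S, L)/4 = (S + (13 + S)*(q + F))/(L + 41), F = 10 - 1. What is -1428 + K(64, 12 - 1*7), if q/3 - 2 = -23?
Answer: -1072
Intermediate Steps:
q = -63 (q = 6 + 3*(-23) = 6 - 69 = -63)
F = 9
K(S, L) = -4*(-702 - 53*S)/(41 + L) (K(S, L) = -4*(S + (13 + S)*(-63 + 9))/(L + 41) = -4*(S + (13 + S)*(-54))/(41 + L) = -4*(S + (-702 - 54*S))/(41 + L) = -4*(-702 - 53*S)/(41 + L))
-1428 + K(64, 12 - 1*7) = -1428 + 4*(702 + 53*64)/(41 + (12 - 1*7)) = -1428 + 4*(702 + 3392)/(41 + (12 - 7)) = -1428 + 4*4094/(41 + 5) = -1428 + 4*4094/46 = -1428 + 4*(1/46)*4094 = -1428 + 356 = -1072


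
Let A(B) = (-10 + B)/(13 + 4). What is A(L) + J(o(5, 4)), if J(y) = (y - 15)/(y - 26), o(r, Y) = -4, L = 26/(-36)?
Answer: 2/765 ≈ 0.0026144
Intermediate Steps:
L = -13/18 (L = 26*(-1/36) = -13/18 ≈ -0.72222)
A(B) = -10/17 + B/17 (A(B) = (-10 + B)/17 = (-10 + B)*(1/17) = -10/17 + B/17)
J(y) = (-15 + y)/(-26 + y)
A(L) + J(o(5, 4)) = (-10/17 + (1/17)*(-13/18)) + (-15 - 4)/(-26 - 4) = (-10/17 - 13/306) - 19/(-30) = -193/306 - 1/30*(-19) = -193/306 + 19/30 = 2/765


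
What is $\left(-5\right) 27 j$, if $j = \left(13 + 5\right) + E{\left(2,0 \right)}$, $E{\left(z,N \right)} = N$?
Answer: $-2430$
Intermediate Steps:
$j = 18$ ($j = \left(13 + 5\right) + 0 = 18 + 0 = 18$)
$\left(-5\right) 27 j = \left(-5\right) 27 \cdot 18 = \left(-135\right) 18 = -2430$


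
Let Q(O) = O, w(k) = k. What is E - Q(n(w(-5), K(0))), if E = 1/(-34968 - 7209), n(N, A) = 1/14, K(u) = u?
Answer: -42191/590478 ≈ -0.071452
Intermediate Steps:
n(N, A) = 1/14
E = -1/42177 (E = 1/(-42177) = -1/42177 ≈ -2.3710e-5)
E - Q(n(w(-5), K(0))) = -1/42177 - 1*1/14 = -1/42177 - 1/14 = -42191/590478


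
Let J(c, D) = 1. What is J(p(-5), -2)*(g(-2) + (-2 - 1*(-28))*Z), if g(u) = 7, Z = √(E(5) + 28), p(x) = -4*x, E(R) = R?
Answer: 7 + 26*√33 ≈ 156.36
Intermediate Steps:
Z = √33 (Z = √(5 + 28) = √33 ≈ 5.7446)
J(p(-5), -2)*(g(-2) + (-2 - 1*(-28))*Z) = 1*(7 + (-2 - 1*(-28))*√33) = 1*(7 + (-2 + 28)*√33) = 1*(7 + 26*√33) = 7 + 26*√33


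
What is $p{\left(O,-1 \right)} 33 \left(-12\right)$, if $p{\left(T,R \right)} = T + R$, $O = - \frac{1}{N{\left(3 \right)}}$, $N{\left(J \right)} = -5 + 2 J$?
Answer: $792$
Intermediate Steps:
$O = -1$ ($O = - \frac{1}{-5 + 2 \cdot 3} = - \frac{1}{-5 + 6} = - 1^{-1} = \left(-1\right) 1 = -1$)
$p{\left(T,R \right)} = R + T$
$p{\left(O,-1 \right)} 33 \left(-12\right) = \left(-1 - 1\right) 33 \left(-12\right) = \left(-2\right) 33 \left(-12\right) = \left(-66\right) \left(-12\right) = 792$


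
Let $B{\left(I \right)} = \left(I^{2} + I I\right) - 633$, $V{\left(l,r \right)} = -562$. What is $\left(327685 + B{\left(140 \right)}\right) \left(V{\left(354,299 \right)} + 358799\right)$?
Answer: $131205017724$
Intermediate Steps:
$B{\left(I \right)} = -633 + 2 I^{2}$ ($B{\left(I \right)} = \left(I^{2} + I^{2}\right) - 633 = 2 I^{2} - 633 = -633 + 2 I^{2}$)
$\left(327685 + B{\left(140 \right)}\right) \left(V{\left(354,299 \right)} + 358799\right) = \left(327685 - \left(633 - 2 \cdot 140^{2}\right)\right) \left(-562 + 358799\right) = \left(327685 + \left(-633 + 2 \cdot 19600\right)\right) 358237 = \left(327685 + \left(-633 + 39200\right)\right) 358237 = \left(327685 + 38567\right) 358237 = 366252 \cdot 358237 = 131205017724$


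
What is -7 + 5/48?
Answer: -331/48 ≈ -6.8958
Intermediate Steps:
-7 + 5/48 = -331/48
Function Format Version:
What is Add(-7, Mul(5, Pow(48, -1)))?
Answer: Rational(-331, 48) ≈ -6.8958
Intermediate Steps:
Add(-7, Mul(5, Pow(48, -1))) = Add(-7, Mul(5, Rational(1, 48))) = Add(-7, Rational(5, 48)) = Rational(-331, 48)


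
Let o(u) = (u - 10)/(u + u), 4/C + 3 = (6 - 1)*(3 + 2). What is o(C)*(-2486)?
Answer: 67122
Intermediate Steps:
C = 2/11 (C = 4/(-3 + (6 - 1)*(3 + 2)) = 4/(-3 + 5*5) = 4/(-3 + 25) = 4/22 = 4*(1/22) = 2/11 ≈ 0.18182)
o(u) = (-10 + u)/(2*u) (o(u) = (-10 + u)/((2*u)) = (-10 + u)*(1/(2*u)) = (-10 + u)/(2*u))
o(C)*(-2486) = ((-10 + 2/11)/(2*(2/11)))*(-2486) = ((½)*(11/2)*(-108/11))*(-2486) = -27*(-2486) = 67122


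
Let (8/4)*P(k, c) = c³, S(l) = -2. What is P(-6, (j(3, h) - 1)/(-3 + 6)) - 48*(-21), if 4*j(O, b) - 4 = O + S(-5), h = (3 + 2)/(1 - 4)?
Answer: 3483649/3456 ≈ 1008.0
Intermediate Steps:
h = -5/3 (h = 5/(-3) = 5*(-⅓) = -5/3 ≈ -1.6667)
j(O, b) = ½ + O/4 (j(O, b) = 1 + (O - 2)/4 = 1 + (-2 + O)/4 = 1 + (-½ + O/4) = ½ + O/4)
P(k, c) = c³/2
P(-6, (j(3, h) - 1)/(-3 + 6)) - 48*(-21) = (((½ + (¼)*3) - 1)/(-3 + 6))³/2 - 48*(-21) = (((½ + ¾) - 1)/3)³/2 + 1008 = ((5/4 - 1)*(⅓))³/2 + 1008 = ((¼)*(⅓))³/2 + 1008 = (1/12)³/2 + 1008 = (½)*(1/1728) + 1008 = 1/3456 + 1008 = 3483649/3456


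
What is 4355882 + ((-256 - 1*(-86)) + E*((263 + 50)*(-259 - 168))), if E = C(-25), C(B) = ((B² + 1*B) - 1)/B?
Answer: 188949749/25 ≈ 7.5580e+6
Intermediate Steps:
C(B) = (-1 + B + B²)/B (C(B) = ((B² + B) - 1)/B = ((B + B²) - 1)/B = (-1 + B + B²)/B)
E = -599/25 (E = 1 - 25 - 1/(-25) = 1 - 25 - 1*(-1/25) = 1 - 25 + 1/25 = -599/25 ≈ -23.960)
4355882 + ((-256 - 1*(-86)) + E*((263 + 50)*(-259 - 168))) = 4355882 + ((-256 - 1*(-86)) - 599*(263 + 50)*(-259 - 168)/25) = 4355882 + ((-256 + 86) - 187487*(-427)/25) = 4355882 + (-170 - 599/25*(-133651)) = 4355882 + (-170 + 80056949/25) = 4355882 + 80052699/25 = 188949749/25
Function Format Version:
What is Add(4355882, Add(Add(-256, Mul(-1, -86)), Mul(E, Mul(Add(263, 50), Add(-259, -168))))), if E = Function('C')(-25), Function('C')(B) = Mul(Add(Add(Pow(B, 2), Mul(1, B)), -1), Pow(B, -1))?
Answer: Rational(188949749, 25) ≈ 7.5580e+6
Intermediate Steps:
Function('C')(B) = Mul(Pow(B, -1), Add(-1, B, Pow(B, 2))) (Function('C')(B) = Mul(Add(Add(Pow(B, 2), B), -1), Pow(B, -1)) = Mul(Add(Add(B, Pow(B, 2)), -1), Pow(B, -1)) = Mul(Add(-1, B, Pow(B, 2)), Pow(B, -1)) = Mul(Pow(B, -1), Add(-1, B, Pow(B, 2))))
E = Rational(-599, 25) (E = Add(1, -25, Mul(-1, Pow(-25, -1))) = Add(1, -25, Mul(-1, Rational(-1, 25))) = Add(1, -25, Rational(1, 25)) = Rational(-599, 25) ≈ -23.960)
Add(4355882, Add(Add(-256, Mul(-1, -86)), Mul(E, Mul(Add(263, 50), Add(-259, -168))))) = Add(4355882, Add(Add(-256, Mul(-1, -86)), Mul(Rational(-599, 25), Mul(Add(263, 50), Add(-259, -168))))) = Add(4355882, Add(Add(-256, 86), Mul(Rational(-599, 25), Mul(313, -427)))) = Add(4355882, Add(-170, Mul(Rational(-599, 25), -133651))) = Add(4355882, Add(-170, Rational(80056949, 25))) = Add(4355882, Rational(80052699, 25)) = Rational(188949749, 25)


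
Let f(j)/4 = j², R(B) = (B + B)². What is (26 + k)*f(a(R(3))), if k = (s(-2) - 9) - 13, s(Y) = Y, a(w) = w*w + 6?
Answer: 13561632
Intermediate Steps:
R(B) = 4*B² (R(B) = (2*B)² = 4*B²)
a(w) = 6 + w² (a(w) = w² + 6 = 6 + w²)
f(j) = 4*j²
k = -24 (k = (-2 - 9) - 13 = -11 - 13 = -24)
(26 + k)*f(a(R(3))) = (26 - 24)*(4*(6 + (4*3²)²)²) = 2*(4*(6 + (4*9)²)²) = 2*(4*(6 + 36²)²) = 2*(4*(6 + 1296)²) = 2*(4*1302²) = 2*(4*1695204) = 2*6780816 = 13561632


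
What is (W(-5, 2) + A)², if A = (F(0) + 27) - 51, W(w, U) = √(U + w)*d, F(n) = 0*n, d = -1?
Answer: 573 + 48*I*√3 ≈ 573.0 + 83.138*I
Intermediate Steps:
F(n) = 0
W(w, U) = -√(U + w) (W(w, U) = √(U + w)*(-1) = -√(U + w))
A = -24 (A = (0 + 27) - 51 = 27 - 51 = -24)
(W(-5, 2) + A)² = (-√(2 - 5) - 24)² = (-√(-3) - 24)² = (-I*√3 - 24)² = (-24 - I*√3)²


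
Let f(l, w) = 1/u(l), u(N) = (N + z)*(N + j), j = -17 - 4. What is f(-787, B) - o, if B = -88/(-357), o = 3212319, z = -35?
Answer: -2133545184143/664176 ≈ -3.2123e+6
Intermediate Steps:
j = -21
B = 88/357 (B = -88*(-1/357) = 88/357 ≈ 0.24650)
u(N) = (-35 + N)*(-21 + N) (u(N) = (N - 35)*(N - 21) = (-35 + N)*(-21 + N))
f(l, w) = 1/(735 + l² - 56*l)
f(-787, B) - o = 1/(735 + (-787)² - 56*(-787)) - 1*3212319 = 1/(735 + 619369 + 44072) - 3212319 = 1/664176 - 3212319 = -2133545184143/664176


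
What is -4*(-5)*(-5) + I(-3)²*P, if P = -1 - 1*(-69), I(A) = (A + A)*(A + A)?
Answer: 88028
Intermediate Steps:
I(A) = 4*A² (I(A) = (2*A)*(2*A) = 4*A²)
P = 68 (P = -1 + 69 = 68)
-4*(-5)*(-5) + I(-3)²*P = -4*(-5)*(-5) + (4*(-3)²)²*68 = 20*(-5) + (4*9)²*68 = -100 + 36²*68 = -100 + 1296*68 = -100 + 88128 = 88028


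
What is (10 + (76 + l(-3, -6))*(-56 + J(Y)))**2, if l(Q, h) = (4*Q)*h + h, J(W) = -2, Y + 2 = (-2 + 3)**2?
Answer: 67667076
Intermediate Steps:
Y = -1 (Y = -2 + (-2 + 3)**2 = -2 + 1**2 = -2 + 1 = -1)
l(Q, h) = h + 4*Q*h (l(Q, h) = 4*Q*h + h = h + 4*Q*h)
(10 + (76 + l(-3, -6))*(-56 + J(Y)))**2 = (10 + (76 - 6*(1 + 4*(-3)))*(-56 - 2))**2 = (10 + (76 - 6*(1 - 12))*(-58))**2 = (10 + (76 - 6*(-11))*(-58))**2 = (10 + (76 + 66)*(-58))**2 = (10 + 142*(-58))**2 = (10 - 8236)**2 = (-8226)**2 = 67667076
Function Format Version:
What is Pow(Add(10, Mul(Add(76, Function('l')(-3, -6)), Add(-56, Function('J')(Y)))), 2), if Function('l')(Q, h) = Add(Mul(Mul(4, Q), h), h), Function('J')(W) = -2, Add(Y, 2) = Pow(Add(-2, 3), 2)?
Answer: 67667076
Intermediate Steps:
Y = -1 (Y = Add(-2, Pow(Add(-2, 3), 2)) = Add(-2, Pow(1, 2)) = Add(-2, 1) = -1)
Function('l')(Q, h) = Add(h, Mul(4, Q, h)) (Function('l')(Q, h) = Add(Mul(4, Q, h), h) = Add(h, Mul(4, Q, h)))
Pow(Add(10, Mul(Add(76, Function('l')(-3, -6)), Add(-56, Function('J')(Y)))), 2) = Pow(Add(10, Mul(Add(76, Mul(-6, Add(1, Mul(4, -3)))), Add(-56, -2))), 2) = Pow(Add(10, Mul(Add(76, Mul(-6, Add(1, -12))), -58)), 2) = Pow(Add(10, Mul(Add(76, Mul(-6, -11)), -58)), 2) = Pow(Add(10, Mul(Add(76, 66), -58)), 2) = Pow(Add(10, Mul(142, -58)), 2) = Pow(Add(10, -8236), 2) = Pow(-8226, 2) = 67667076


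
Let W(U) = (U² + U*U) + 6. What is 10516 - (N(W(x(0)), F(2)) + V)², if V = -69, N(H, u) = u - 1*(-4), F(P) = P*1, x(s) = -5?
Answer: 6547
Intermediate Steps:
W(U) = 6 + 2*U² (W(U) = (U² + U²) + 6 = 2*U² + 6 = 6 + 2*U²)
F(P) = P
N(H, u) = 4 + u (N(H, u) = u + 4 = 4 + u)
10516 - (N(W(x(0)), F(2)) + V)² = 10516 - ((4 + 2) - 69)² = 10516 - (6 - 69)² = 10516 - 1*(-63)² = 10516 - 1*3969 = 10516 - 3969 = 6547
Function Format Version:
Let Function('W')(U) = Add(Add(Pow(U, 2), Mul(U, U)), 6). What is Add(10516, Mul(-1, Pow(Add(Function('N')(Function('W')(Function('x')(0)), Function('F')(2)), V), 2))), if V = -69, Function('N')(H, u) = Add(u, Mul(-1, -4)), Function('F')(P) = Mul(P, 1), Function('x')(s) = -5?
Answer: 6547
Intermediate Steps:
Function('W')(U) = Add(6, Mul(2, Pow(U, 2))) (Function('W')(U) = Add(Add(Pow(U, 2), Pow(U, 2)), 6) = Add(Mul(2, Pow(U, 2)), 6) = Add(6, Mul(2, Pow(U, 2))))
Function('F')(P) = P
Function('N')(H, u) = Add(4, u) (Function('N')(H, u) = Add(u, 4) = Add(4, u))
Add(10516, Mul(-1, Pow(Add(Function('N')(Function('W')(Function('x')(0)), Function('F')(2)), V), 2))) = Add(10516, Mul(-1, Pow(Add(Add(4, 2), -69), 2))) = Add(10516, Mul(-1, Pow(Add(6, -69), 2))) = Add(10516, Mul(-1, Pow(-63, 2))) = Add(10516, Mul(-1, 3969)) = Add(10516, -3969) = 6547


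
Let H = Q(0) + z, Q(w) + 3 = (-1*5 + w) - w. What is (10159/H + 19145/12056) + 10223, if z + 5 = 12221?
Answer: 188121717571/18397456 ≈ 10225.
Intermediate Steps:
z = 12216 (z = -5 + 12221 = 12216)
Q(w) = -8 (Q(w) = -3 + ((-1*5 + w) - w) = -3 + ((-5 + w) - w) = -3 - 5 = -8)
H = 12208 (H = -8 + 12216 = 12208)
(10159/H + 19145/12056) + 10223 = (10159/12208 + 19145/12056) + 10223 = 44524883/18397456 + 10223 = 188121717571/18397456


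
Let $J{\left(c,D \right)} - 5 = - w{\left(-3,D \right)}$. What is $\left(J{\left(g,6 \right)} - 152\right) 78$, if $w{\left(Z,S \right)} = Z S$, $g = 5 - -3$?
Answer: $-10062$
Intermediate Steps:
$g = 8$ ($g = 5 + 3 = 8$)
$w{\left(Z,S \right)} = S Z$
$J{\left(c,D \right)} = 5 + 3 D$ ($J{\left(c,D \right)} = 5 - D \left(-3\right) = 5 - - 3 D = 5 + 3 D$)
$\left(J{\left(g,6 \right)} - 152\right) 78 = \left(\left(5 + 3 \cdot 6\right) - 152\right) 78 = \left(\left(5 + 18\right) - 152\right) 78 = \left(23 - 152\right) 78 = \left(-129\right) 78 = -10062$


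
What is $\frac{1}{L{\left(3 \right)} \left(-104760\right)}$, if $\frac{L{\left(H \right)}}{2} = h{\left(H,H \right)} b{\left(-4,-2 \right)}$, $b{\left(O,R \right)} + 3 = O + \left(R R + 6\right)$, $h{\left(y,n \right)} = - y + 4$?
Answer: $- \frac{1}{628560} \approx -1.5909 \cdot 10^{-6}$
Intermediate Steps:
$h{\left(y,n \right)} = 4 - y$
$b{\left(O,R \right)} = 3 + O + R^{2}$ ($b{\left(O,R \right)} = -3 + \left(O + \left(R R + 6\right)\right) = -3 + \left(O + \left(R^{2} + 6\right)\right) = -3 + \left(O + \left(6 + R^{2}\right)\right) = -3 + \left(6 + O + R^{2}\right) = 3 + O + R^{2}$)
$L{\left(H \right)} = 24 - 6 H$ ($L{\left(H \right)} = 2 \left(4 - H\right) \left(3 - 4 + \left(-2\right)^{2}\right) = 2 \left(4 - H\right) \left(3 - 4 + 4\right) = 2 \left(4 - H\right) 3 = 2 \left(12 - 3 H\right) = 24 - 6 H$)
$\frac{1}{L{\left(3 \right)} \left(-104760\right)} = \frac{1}{\left(24 - 18\right) \left(-104760\right)} = \frac{1}{6 \left(-104760\right)} = \frac{1}{-628560} = - \frac{1}{628560}$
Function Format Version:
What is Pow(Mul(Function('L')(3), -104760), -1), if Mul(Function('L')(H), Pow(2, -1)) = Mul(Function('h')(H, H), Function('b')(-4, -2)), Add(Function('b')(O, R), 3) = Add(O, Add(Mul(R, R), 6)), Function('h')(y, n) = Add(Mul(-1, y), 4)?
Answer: Rational(-1, 628560) ≈ -1.5909e-6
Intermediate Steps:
Function('h')(y, n) = Add(4, Mul(-1, y))
Function('b')(O, R) = Add(3, O, Pow(R, 2)) (Function('b')(O, R) = Add(-3, Add(O, Add(Mul(R, R), 6))) = Add(-3, Add(O, Add(Pow(R, 2), 6))) = Add(-3, Add(O, Add(6, Pow(R, 2)))) = Add(-3, Add(6, O, Pow(R, 2))) = Add(3, O, Pow(R, 2)))
Function('L')(H) = Add(24, Mul(-6, H)) (Function('L')(H) = Mul(2, Mul(Add(4, Mul(-1, H)), Add(3, -4, Pow(-2, 2)))) = Mul(2, Mul(Add(4, Mul(-1, H)), Add(3, -4, 4))) = Mul(2, Mul(Add(4, Mul(-1, H)), 3)) = Mul(2, Add(12, Mul(-3, H))) = Add(24, Mul(-6, H)))
Pow(Mul(Function('L')(3), -104760), -1) = Pow(Mul(Add(24, Mul(-6, 3)), -104760), -1) = Pow(Mul(Add(24, -18), -104760), -1) = Pow(Mul(6, -104760), -1) = Pow(-628560, -1) = Rational(-1, 628560)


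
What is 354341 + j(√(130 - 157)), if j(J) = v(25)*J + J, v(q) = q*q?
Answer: 354341 + 1878*I*√3 ≈ 3.5434e+5 + 3252.8*I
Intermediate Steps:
v(q) = q²
j(J) = 626*J (j(J) = 25²*J + J = 625*J + J = 626*J)
354341 + j(√(130 - 157)) = 354341 + 626*√(130 - 157) = 354341 + 626*√(-27) = 354341 + 626*(3*I*√3) = 354341 + 1878*I*√3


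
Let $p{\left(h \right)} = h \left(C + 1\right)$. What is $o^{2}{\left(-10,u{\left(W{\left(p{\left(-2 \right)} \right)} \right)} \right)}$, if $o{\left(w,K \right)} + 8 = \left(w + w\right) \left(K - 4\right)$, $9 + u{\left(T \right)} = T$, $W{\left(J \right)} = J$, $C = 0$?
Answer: $85264$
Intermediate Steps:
$p{\left(h \right)} = h$ ($p{\left(h \right)} = h \left(0 + 1\right) = h 1 = h$)
$u{\left(T \right)} = -9 + T$
$o{\left(w,K \right)} = -8 + 2 w \left(-4 + K\right)$ ($o{\left(w,K \right)} = -8 + \left(w + w\right) \left(K - 4\right) = -8 + 2 w \left(-4 + K\right)$)
$o^{2}{\left(-10,u{\left(W{\left(p{\left(-2 \right)} \right)} \right)} \right)} = \left(-8 - -80 + 2 \left(-9 - 2\right) \left(-10\right)\right)^{2} = \left(-8 + 80 + 2 \left(-11\right) \left(-10\right)\right)^{2} = \left(-8 + 80 + 220\right)^{2} = 292^{2} = 85264$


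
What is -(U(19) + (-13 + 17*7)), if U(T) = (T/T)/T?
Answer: -2015/19 ≈ -106.05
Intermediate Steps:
U(T) = 1/T
-(U(19) + (-13 + 17*7)) = -(1/19 + (-13 + 17*7)) = -(1/19 + (-13 + 119)) = -(1/19 + 106) = -1*2015/19 = -2015/19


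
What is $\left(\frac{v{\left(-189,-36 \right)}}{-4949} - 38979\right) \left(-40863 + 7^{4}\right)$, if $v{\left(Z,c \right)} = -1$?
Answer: $\frac{7419591726340}{4949} \approx 1.4992 \cdot 10^{9}$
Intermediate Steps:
$\left(\frac{v{\left(-189,-36 \right)}}{-4949} - 38979\right) \left(-40863 + 7^{4}\right) = \left(- \frac{1}{-4949} - 38979\right) \left(-40863 + 7^{4}\right) = \left(\left(-1\right) \left(- \frac{1}{4949}\right) - 38979\right) \left(-40863 + 2401\right) = \left(\frac{1}{4949} - 38979\right) \left(-38462\right) = \left(- \frac{192907070}{4949}\right) \left(-38462\right) = \frac{7419591726340}{4949}$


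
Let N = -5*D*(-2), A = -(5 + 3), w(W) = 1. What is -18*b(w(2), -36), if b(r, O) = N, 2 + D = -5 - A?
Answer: -180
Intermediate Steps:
A = -8 (A = -1*8 = -8)
D = 1 (D = -2 + (-5 - 1*(-8)) = -2 + (-5 + 8) = -2 + 3 = 1)
N = 10 (N = -5*1*(-2) = -5*(-2) = 10)
b(r, O) = 10
-18*b(w(2), -36) = -18*10 = -180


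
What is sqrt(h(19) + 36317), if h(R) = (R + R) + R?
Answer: sqrt(36374) ≈ 190.72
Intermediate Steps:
h(R) = 3*R (h(R) = 2*R + R = 3*R)
sqrt(h(19) + 36317) = sqrt(3*19 + 36317) = sqrt(57 + 36317) = sqrt(36374)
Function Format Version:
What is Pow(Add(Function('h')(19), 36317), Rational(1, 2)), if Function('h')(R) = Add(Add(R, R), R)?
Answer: Pow(36374, Rational(1, 2)) ≈ 190.72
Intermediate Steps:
Function('h')(R) = Mul(3, R) (Function('h')(R) = Add(Mul(2, R), R) = Mul(3, R))
Pow(Add(Function('h')(19), 36317), Rational(1, 2)) = Pow(Add(Mul(3, 19), 36317), Rational(1, 2)) = Pow(Add(57, 36317), Rational(1, 2)) = Pow(36374, Rational(1, 2))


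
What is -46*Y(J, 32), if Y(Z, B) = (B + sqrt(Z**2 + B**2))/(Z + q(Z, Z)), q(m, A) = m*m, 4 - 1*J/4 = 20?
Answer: -23/63 - 23*sqrt(5)/63 ≈ -1.1814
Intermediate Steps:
J = -64 (J = 16 - 4*20 = 16 - 80 = -64)
q(m, A) = m**2
Y(Z, B) = (B + sqrt(B**2 + Z**2))/(Z + Z**2) (Y(Z, B) = (B + sqrt(Z**2 + B**2))/(Z + Z**2) = (B + sqrt(B**2 + Z**2))/(Z + Z**2))
-46*Y(J, 32) = -46*(32 + sqrt(32**2 + (-64)**2))/((-64)*(1 - 64)) = -(-23)*(32 + sqrt(1024 + 4096))/(32*(-63)) = -(-23)*(-1)*(32 + sqrt(5120))/(32*63) = -(-23)*(-1)*(32 + 32*sqrt(5))/(32*63) = -46*(1/126 + sqrt(5)/126) = -23/63 - 23*sqrt(5)/63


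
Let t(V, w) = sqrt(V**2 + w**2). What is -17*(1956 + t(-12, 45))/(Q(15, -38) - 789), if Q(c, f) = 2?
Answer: 33252/787 + 51*sqrt(241)/787 ≈ 43.258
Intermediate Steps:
-17*(1956 + t(-12, 45))/(Q(15, -38) - 789) = -17*(1956 + sqrt((-12)**2 + 45**2))/(2 - 789) = -17*(1956 + sqrt(144 + 2025))/(-787) = -17*(1956 + sqrt(2169))*(-1)/787 = -17*(1956 + 3*sqrt(241))*(-1)/787 = -17*(-1956/787 - 3*sqrt(241)/787) = 33252/787 + 51*sqrt(241)/787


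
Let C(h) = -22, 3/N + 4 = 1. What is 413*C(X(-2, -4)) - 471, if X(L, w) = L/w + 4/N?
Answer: -9557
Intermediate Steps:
N = -1 (N = 3/(-4 + 1) = 3/(-3) = 3*(-1/3) = -1)
X(L, w) = -4 + L/w (X(L, w) = L/w + 4/(-1) = L/w + 4*(-1) = L/w - 4 = -4 + L/w)
413*C(X(-2, -4)) - 471 = 413*(-22) - 471 = -9086 - 471 = -9557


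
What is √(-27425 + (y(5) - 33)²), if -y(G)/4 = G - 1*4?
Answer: 2*I*√6514 ≈ 161.42*I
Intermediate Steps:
y(G) = 16 - 4*G (y(G) = -4*(G - 1*4) = -4*(G - 4) = -4*(-4 + G) = 16 - 4*G)
√(-27425 + (y(5) - 33)²) = √(-27425 + ((16 - 4*5) - 33)²) = √(-27425 + ((16 - 20) - 33)²) = √(-27425 + (-4 - 33)²) = √(-27425 + (-37)²) = √(-27425 + 1369) = √(-26056) = 2*I*√6514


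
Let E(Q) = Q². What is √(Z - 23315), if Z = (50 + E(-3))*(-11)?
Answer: 2*I*√5991 ≈ 154.8*I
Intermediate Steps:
Z = -649 (Z = (50 + (-3)²)*(-11) = (50 + 9)*(-11) = 59*(-11) = -649)
√(Z - 23315) = √(-649 - 23315) = √(-23964) = 2*I*√5991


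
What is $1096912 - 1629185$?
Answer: $-532273$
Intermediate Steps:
$1096912 - 1629185 = -532273$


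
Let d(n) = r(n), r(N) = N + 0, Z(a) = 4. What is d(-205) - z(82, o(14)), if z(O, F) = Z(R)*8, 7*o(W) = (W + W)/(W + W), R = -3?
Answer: -237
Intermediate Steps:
r(N) = N
o(W) = ⅐ (o(W) = ((W + W)/(W + W))/7 = ((2*W)/((2*W)))/7 = ((2*W)*(1/(2*W)))/7 = (⅐)*1 = ⅐)
z(O, F) = 32 (z(O, F) = 4*8 = 32)
d(n) = n
d(-205) - z(82, o(14)) = -205 - 1*32 = -205 - 32 = -237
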